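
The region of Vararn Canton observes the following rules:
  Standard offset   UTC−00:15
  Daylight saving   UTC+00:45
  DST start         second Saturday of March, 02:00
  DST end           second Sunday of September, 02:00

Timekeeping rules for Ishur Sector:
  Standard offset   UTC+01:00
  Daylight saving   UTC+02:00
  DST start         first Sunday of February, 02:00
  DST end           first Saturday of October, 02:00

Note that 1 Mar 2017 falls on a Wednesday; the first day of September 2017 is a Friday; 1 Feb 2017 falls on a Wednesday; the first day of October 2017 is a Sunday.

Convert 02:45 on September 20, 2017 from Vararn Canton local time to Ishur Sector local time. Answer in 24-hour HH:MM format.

1 March 2017 is a Wednesday, so the first Saturday is March 4 and the second is March 11.
1 September 2017 is a Friday, so the first Sunday is September 3 and the second is September 10.
September 20, 2017 is outside the daylight-saving period (11 March – 10 September), so Vararn Canton is on standard time, UTC−00:15.
02:45 Vararn Canton + 0h15m = 03:00 UTC.
1 February 2017 is a Wednesday, so the first Sunday is February 5.
1 October 2017 is a Sunday, so the first Saturday is October 7.
At the standard offset (UTC+01:00), 03:00 UTC + 1h = 04:00 Ishur Sector standard time.
The standard-time date in Ishur Sector, September 20, 2017, falls between 5 February and 7 October, so daylight saving is in effect and Ishur Sector is at UTC+02:00.
03:00 UTC + 2h = 05:00 Ishur Sector.

05:00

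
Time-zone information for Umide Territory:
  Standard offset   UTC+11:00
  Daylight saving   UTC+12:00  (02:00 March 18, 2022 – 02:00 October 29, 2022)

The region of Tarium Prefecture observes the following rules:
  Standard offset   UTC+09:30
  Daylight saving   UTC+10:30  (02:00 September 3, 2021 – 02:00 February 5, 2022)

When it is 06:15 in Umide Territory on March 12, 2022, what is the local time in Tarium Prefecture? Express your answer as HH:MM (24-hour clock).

March 12, 2022 is outside the daylight-saving period (18 March – 29 October), so Umide Territory is on standard time, UTC+11:00.
06:15 Umide Territory − 11h = 19:15 UTC (rolling into the previous day, 11 March 2022).
At the standard offset (UTC+09:30), 19:15 UTC + 9h30m = 04:45 Tarium Prefecture standard time (rolling into the next day, 12 March 2022).
The standard-time date in Tarium Prefecture, March 12, 2022, does not fall between 3 September 2021 and 5 February 2022, so daylight saving is not in effect and Tarium Prefecture is at UTC+09:30.
19:15 UTC + 9h30m = 04:45 Tarium Prefecture (rolling into the next day, 12 March 2022).

04:45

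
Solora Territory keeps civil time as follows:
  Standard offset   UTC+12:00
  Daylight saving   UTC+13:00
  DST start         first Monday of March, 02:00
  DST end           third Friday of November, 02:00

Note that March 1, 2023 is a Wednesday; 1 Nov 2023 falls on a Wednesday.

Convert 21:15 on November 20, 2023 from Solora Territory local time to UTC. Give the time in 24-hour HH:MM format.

09:15

1 March 2023 is a Wednesday, so the first Monday is March 6.
1 November 2023 is a Wednesday, so the first Friday is November 3 and the third is November 17.
November 20, 2023 does not fall between 6 March and 17 November, so daylight saving is not in effect and Solora Territory is at UTC+12:00.
21:15 local − 12h = 09:15 UTC.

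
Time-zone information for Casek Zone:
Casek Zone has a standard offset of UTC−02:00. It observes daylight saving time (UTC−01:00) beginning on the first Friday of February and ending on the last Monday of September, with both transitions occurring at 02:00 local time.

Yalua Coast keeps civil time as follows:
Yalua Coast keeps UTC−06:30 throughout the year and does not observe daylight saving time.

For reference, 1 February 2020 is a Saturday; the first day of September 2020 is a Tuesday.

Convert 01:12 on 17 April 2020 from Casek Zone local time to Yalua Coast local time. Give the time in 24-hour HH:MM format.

1 February 2020 is a Saturday, so the first Friday is February 7.
1 September 2020 is a Tuesday, so Mondays fall on 7, 14, 21, 28; the last is September 28.
Daylight saving runs 7 February – 28 September; 17 April 2020 is inside that window, so Casek Zone is at UTC−01:00.
01:12 Casek Zone + 1h = 02:12 UTC.
Yalua Coast stays on UTC−06:30 all year.
02:12 UTC − 6h30m = 19:42 Yalua Coast (rolling into the previous day, 16 April 2020).

19:42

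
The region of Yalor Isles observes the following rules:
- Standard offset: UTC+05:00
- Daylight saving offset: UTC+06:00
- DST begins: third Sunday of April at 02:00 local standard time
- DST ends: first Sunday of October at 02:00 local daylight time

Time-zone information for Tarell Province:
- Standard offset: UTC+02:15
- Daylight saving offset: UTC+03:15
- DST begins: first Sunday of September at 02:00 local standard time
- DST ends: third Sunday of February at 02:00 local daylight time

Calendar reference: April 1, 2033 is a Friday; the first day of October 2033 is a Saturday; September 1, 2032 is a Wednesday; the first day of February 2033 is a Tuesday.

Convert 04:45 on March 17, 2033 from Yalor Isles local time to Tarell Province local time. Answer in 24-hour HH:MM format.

1 April 2033 is a Friday, so the first Sunday is April 3 and the third is April 17.
1 October 2033 is a Saturday, so the first Sunday is October 2.
Daylight saving runs 17 April – 2 October; March 17, 2033 is outside that window, so Yalor Isles is on standard time at UTC+05:00.
04:45 Yalor Isles − 5h = 23:45 UTC (rolling into the previous day, 16 March 2033).
1 September 2032 is a Wednesday, so the first Sunday is September 5.
1 February 2033 is a Tuesday, so the first Sunday is February 6 and the third is February 20.
At the standard offset (UTC+02:15), 23:45 UTC + 2h15m = 02:00 Tarell Province standard time (rolling into the next day, 17 March 2033).
The standard-time date in Tarell Province, March 17, 2033, is outside the daylight-saving period (5 September 2032 – 20 February 2033), so Tarell Province is on standard time, UTC+02:15.
23:45 UTC + 2h15m = 02:00 Tarell Province (rolling into the next day, 17 March 2033).

02:00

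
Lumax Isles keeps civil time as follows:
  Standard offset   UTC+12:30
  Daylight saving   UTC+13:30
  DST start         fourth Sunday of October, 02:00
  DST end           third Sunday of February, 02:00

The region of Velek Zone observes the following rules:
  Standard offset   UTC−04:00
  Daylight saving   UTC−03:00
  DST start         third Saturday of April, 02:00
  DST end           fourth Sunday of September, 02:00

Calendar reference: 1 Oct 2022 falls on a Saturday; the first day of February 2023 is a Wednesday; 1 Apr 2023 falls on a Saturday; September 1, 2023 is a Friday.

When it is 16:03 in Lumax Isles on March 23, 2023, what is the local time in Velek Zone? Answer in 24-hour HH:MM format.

23:33

1 October 2022 is a Saturday, so the first Sunday is October 2 and the fourth is October 23.
1 February 2023 is a Wednesday, so the first Sunday is February 5 and the third is February 19.
March 23, 2023 does not fall between 23 October 2022 and 19 February 2023, so daylight saving is not in effect and Lumax Isles is at UTC+12:30.
16:03 Lumax Isles − 12h30m = 03:33 UTC.
1 April 2023 is a Saturday, so the first Saturday is April 1 and the third is April 15.
1 September 2023 is a Friday, so the first Sunday is September 3 and the fourth is September 24.
At the standard offset (UTC−04:00), 03:33 UTC − 4h = 23:33 Velek Zone standard time (rolling into the previous day, 22 March 2023).
The standard-time date in Velek Zone, March 22, 2023, is outside the daylight-saving period (15 April – 24 September), so Velek Zone is on standard time, UTC−04:00.
03:33 UTC − 4h = 23:33 Velek Zone (rolling into the previous day, 22 March 2023).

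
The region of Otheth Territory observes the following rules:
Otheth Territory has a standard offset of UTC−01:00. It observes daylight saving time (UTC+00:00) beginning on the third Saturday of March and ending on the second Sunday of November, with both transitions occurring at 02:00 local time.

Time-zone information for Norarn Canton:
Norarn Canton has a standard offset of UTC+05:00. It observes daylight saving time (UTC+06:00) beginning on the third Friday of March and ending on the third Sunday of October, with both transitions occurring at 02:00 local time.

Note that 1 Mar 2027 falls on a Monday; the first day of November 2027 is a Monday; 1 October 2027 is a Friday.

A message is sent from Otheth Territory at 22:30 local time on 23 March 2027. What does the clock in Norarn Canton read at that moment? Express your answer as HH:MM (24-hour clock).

04:30

1 March 2027 is a Monday, so the first Saturday is March 6 and the third is March 20.
1 November 2027 is a Monday, so the first Sunday is November 7 and the second is November 14.
Daylight saving runs 20 March – 14 November; 23 March 2027 is inside that window, so Otheth Territory is at UTC+00:00.
22:30 Otheth Territory − 0h = 22:30 UTC.
1 March 2027 is a Monday, so the first Friday is March 5 and the third is March 19.
1 October 2027 is a Friday, so the first Sunday is October 3 and the third is October 17.
At the standard offset (UTC+05:00), 22:30 UTC + 5h = 03:30 Norarn Canton standard time (rolling into the next day, 24 March 2027).
Daylight saving runs 19 March – 17 October; the standard-time date in Norarn Canton, 24 March 2027, is inside that window, so Norarn Canton is at UTC+06:00.
22:30 UTC + 6h = 04:30 Norarn Canton (rolling into the next day, 24 March 2027).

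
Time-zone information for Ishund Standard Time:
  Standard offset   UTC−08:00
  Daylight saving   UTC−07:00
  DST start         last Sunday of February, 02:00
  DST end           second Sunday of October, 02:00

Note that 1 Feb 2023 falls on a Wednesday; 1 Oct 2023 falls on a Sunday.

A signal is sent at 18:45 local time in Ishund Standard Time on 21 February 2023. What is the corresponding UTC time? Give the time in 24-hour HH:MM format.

1 February 2023 is a Wednesday, so Sundays fall on 5, 12, 19, 26; the last is February 26.
1 October 2023 is a Sunday, so the first Sunday is October 1 and the second is October 8.
21 February 2023 does not fall between 26 February and 8 October, so daylight saving is not in effect and Ishund Standard Time is at UTC−08:00.
18:45 local + 8h = 02:45 UTC (rolling into the next day, 22 February 2023).

02:45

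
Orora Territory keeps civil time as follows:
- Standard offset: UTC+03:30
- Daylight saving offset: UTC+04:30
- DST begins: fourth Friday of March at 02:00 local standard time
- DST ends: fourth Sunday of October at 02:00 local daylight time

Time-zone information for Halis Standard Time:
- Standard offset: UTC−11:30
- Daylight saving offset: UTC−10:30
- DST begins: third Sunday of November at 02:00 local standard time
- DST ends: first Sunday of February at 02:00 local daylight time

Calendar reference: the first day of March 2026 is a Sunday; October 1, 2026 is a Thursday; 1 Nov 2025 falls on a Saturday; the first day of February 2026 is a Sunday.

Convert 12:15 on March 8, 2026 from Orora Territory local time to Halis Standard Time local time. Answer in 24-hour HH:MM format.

1 March 2026 is a Sunday, so the first Friday is March 6 and the fourth is March 27.
1 October 2026 is a Thursday, so the first Sunday is October 4 and the fourth is October 25.
March 8, 2026 does not fall between 27 March and 25 October, so daylight saving is not in effect and Orora Territory is at UTC+03:30.
12:15 Orora Territory − 3h30m = 08:45 UTC.
1 November 2025 is a Saturday, so the first Sunday is November 2 and the third is November 16.
1 February 2026 is a Sunday, so the first Sunday is February 1.
At the standard offset (UTC−11:30), 08:45 UTC − 11h30m = 21:15 Halis Standard Time standard time (rolling into the previous day, 7 March 2026).
Daylight saving runs 16 November 2025 – 1 February 2026; the standard-time date in Halis Standard Time, March 7, 2026, is outside that window, so Halis Standard Time is on standard time at UTC−11:30.
08:45 UTC − 11h30m = 21:15 Halis Standard Time (rolling into the previous day, 7 March 2026).

21:15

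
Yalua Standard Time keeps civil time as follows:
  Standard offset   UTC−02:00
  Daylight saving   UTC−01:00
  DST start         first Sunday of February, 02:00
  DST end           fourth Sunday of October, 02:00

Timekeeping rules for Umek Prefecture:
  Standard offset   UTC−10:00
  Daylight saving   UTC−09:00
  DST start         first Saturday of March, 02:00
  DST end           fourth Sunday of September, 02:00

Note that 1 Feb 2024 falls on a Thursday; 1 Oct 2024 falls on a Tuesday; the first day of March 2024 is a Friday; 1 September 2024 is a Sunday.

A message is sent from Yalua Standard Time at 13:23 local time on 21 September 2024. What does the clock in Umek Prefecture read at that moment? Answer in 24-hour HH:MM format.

05:23

1 February 2024 is a Thursday, so the first Sunday is February 4.
1 October 2024 is a Tuesday, so the first Sunday is October 6 and the fourth is October 27.
21 September 2024 lies within the daylight-saving period (4 February – 27 October), so Yalua Standard Time is on daylight time, UTC−01:00.
13:23 Yalua Standard Time + 1h = 14:23 UTC.
1 March 2024 is a Friday, so the first Saturday is March 2.
1 September 2024 is a Sunday, so the first Sunday is September 1 and the fourth is September 22.
At the standard offset (UTC−10:00), 14:23 UTC − 10h = 04:23 Umek Prefecture standard time.
The standard-time date in Umek Prefecture, 21 September 2024, falls between 2 March and 22 September, so daylight saving is in effect and Umek Prefecture is at UTC−09:00.
14:23 UTC − 9h = 05:23 Umek Prefecture.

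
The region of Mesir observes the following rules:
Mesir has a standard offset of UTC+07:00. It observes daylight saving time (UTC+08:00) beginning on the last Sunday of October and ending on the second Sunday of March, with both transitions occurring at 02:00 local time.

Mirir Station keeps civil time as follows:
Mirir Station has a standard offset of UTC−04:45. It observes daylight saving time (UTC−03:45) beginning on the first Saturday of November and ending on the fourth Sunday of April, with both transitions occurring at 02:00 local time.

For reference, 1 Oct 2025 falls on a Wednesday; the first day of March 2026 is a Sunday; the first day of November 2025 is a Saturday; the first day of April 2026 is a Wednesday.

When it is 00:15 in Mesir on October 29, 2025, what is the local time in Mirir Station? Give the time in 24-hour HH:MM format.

11:30

1 October 2025 is a Wednesday, so Sundays fall on 5, 12, 19, 26; the last is October 26.
1 March 2026 is a Sunday, so the first Sunday is March 1 and the second is March 8.
Daylight saving runs 26 October 2025 – 8 March 2026; October 29, 2025 is inside that window, so Mesir is at UTC+08:00.
00:15 Mesir − 8h = 16:15 UTC (rolling into the previous day, 28 October 2025).
1 November 2025 is a Saturday, so the first Saturday is November 1.
1 April 2026 is a Wednesday, so the first Sunday is April 5 and the fourth is April 26.
At the standard offset (UTC−04:45), 16:15 UTC − 4h45m = 11:30 Mirir Station standard time.
The standard-time date in Mirir Station, October 28, 2025, does not fall between 1 November 2025 and 26 April 2026, so daylight saving is not in effect and Mirir Station is at UTC−04:45.
16:15 UTC − 4h45m = 11:30 Mirir Station.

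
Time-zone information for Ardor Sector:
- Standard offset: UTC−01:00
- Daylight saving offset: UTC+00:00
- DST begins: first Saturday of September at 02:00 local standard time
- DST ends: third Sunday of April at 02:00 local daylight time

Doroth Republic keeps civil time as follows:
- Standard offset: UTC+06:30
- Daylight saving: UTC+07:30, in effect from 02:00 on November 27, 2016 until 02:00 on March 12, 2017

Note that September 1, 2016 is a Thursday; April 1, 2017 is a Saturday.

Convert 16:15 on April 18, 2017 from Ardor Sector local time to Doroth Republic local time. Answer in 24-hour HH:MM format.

1 September 2016 is a Thursday, so the first Saturday is September 3.
1 April 2017 is a Saturday, so the first Sunday is April 2 and the third is April 16.
Daylight saving runs 3 September 2016 – 16 April 2017; April 18, 2017 is outside that window, so Ardor Sector is on standard time at UTC−01:00.
16:15 Ardor Sector + 1h = 17:15 UTC.
At the standard offset (UTC+06:30), 17:15 UTC + 6h30m = 23:45 Doroth Republic standard time.
The standard-time date in Doroth Republic, April 18, 2017, does not fall between 27 November 2016 and 12 March 2017, so daylight saving is not in effect and Doroth Republic is at UTC+06:30.
17:15 UTC + 6h30m = 23:45 Doroth Republic.

23:45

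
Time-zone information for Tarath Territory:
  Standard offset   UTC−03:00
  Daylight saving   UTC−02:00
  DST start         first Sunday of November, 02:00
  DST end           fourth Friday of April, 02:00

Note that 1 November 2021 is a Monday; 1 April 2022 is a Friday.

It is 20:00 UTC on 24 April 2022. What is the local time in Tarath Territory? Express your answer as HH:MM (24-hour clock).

1 November 2021 is a Monday, so the first Sunday is November 7.
1 April 2022 is a Friday, so the first Friday is April 1 and the fourth is April 22.
At the standard offset (UTC−03:00), 20:00 UTC − 3h = 17:00 Tarath Territory standard time.
The standard-time date in Tarath Territory, 24 April 2022, does not fall between 7 November 2021 and 22 April 2022, so daylight saving is not in effect and Tarath Territory is at UTC−03:00.
20:00 UTC − 3h = 17:00 local.

17:00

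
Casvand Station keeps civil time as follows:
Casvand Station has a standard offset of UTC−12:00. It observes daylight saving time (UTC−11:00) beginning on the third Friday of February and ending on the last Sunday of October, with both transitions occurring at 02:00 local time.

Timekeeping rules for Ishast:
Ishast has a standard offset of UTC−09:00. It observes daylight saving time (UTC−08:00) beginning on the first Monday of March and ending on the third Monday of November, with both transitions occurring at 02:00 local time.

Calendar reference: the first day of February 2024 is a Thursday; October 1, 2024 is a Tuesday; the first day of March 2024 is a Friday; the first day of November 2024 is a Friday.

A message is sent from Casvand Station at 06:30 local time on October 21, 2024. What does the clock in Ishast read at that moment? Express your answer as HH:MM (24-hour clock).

1 February 2024 is a Thursday, so the first Friday is February 2 and the third is February 16.
1 October 2024 is a Tuesday, so Sundays fall on 6, 13, 20, 27; the last is October 27.
October 21, 2024 falls between 16 February and 27 October, so daylight saving is in effect and Casvand Station is at UTC−11:00.
06:30 Casvand Station + 11h = 17:30 UTC.
1 March 2024 is a Friday, so the first Monday is March 4.
1 November 2024 is a Friday, so the first Monday is November 4 and the third is November 18.
At the standard offset (UTC−09:00), 17:30 UTC − 9h = 08:30 Ishast standard time.
The standard-time date in Ishast, October 21, 2024, falls between 4 March and 18 November, so daylight saving is in effect and Ishast is at UTC−08:00.
17:30 UTC − 8h = 09:30 Ishast.

09:30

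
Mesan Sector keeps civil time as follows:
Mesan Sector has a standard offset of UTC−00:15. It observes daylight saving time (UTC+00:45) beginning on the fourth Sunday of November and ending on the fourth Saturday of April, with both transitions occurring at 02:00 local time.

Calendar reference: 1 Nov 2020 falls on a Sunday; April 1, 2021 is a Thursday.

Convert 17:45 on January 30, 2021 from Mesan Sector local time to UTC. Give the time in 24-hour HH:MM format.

1 November 2020 is a Sunday, so the first Sunday is November 1 and the fourth is November 22.
1 April 2021 is a Thursday, so the first Saturday is April 3 and the fourth is April 24.
January 30, 2021 falls between 22 November 2020 and 24 April 2021, so daylight saving is in effect and Mesan Sector is at UTC+00:45.
17:45 local − 0h45m = 17:00 UTC.

17:00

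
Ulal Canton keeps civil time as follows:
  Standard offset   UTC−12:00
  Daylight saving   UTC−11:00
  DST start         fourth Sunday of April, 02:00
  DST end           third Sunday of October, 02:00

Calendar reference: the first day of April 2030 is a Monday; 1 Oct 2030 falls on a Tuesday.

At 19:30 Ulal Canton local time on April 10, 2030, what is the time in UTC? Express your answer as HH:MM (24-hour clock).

07:30

1 April 2030 is a Monday, so the first Sunday is April 7 and the fourth is April 28.
1 October 2030 is a Tuesday, so the first Sunday is October 6 and the third is October 20.
April 10, 2030 is outside the daylight-saving period (28 April – 20 October), so Ulal Canton is on standard time, UTC−12:00.
19:30 local + 12h = 07:30 UTC (rolling into the next day, 11 April 2030).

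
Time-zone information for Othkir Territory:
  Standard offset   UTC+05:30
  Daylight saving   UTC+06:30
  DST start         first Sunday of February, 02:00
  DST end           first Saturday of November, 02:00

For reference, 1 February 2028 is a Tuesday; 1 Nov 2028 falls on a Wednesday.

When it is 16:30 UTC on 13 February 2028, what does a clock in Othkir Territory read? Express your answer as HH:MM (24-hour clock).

1 February 2028 is a Tuesday, so the first Sunday is February 6.
1 November 2028 is a Wednesday, so the first Saturday is November 4.
At the standard offset (UTC+05:30), 16:30 UTC + 5h30m = 22:00 Othkir Territory standard time.
Daylight saving runs 6 February – 4 November; the standard-time date in Othkir Territory, 13 February 2028, is inside that window, so Othkir Territory is at UTC+06:30.
16:30 UTC + 6h30m = 23:00 local.

23:00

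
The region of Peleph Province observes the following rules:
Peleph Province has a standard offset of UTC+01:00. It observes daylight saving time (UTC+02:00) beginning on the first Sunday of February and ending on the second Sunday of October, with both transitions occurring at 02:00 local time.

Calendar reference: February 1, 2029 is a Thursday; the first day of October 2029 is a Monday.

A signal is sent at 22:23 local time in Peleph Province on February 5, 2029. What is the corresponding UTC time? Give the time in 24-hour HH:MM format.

20:23

1 February 2029 is a Thursday, so the first Sunday is February 4.
1 October 2029 is a Monday, so the first Sunday is October 7 and the second is October 14.
February 5, 2029 falls between 4 February and 14 October, so daylight saving is in effect and Peleph Province is at UTC+02:00.
22:23 local − 2h = 20:23 UTC.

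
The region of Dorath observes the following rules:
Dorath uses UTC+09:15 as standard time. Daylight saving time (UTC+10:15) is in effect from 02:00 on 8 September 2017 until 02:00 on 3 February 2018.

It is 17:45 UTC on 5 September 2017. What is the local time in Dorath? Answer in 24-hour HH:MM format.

03:00

At the standard offset (UTC+09:15), 17:45 UTC + 9h15m = 03:00 Dorath standard time (rolling into the next day, 6 September 2017).
The standard-time date in Dorath, 6 September 2017, is outside the daylight-saving period (8 September 2017 – 3 February 2018), so Dorath is on standard time, UTC+09:15.
17:45 UTC + 9h15m = 03:00 local (rolling into the next day, 6 September 2017).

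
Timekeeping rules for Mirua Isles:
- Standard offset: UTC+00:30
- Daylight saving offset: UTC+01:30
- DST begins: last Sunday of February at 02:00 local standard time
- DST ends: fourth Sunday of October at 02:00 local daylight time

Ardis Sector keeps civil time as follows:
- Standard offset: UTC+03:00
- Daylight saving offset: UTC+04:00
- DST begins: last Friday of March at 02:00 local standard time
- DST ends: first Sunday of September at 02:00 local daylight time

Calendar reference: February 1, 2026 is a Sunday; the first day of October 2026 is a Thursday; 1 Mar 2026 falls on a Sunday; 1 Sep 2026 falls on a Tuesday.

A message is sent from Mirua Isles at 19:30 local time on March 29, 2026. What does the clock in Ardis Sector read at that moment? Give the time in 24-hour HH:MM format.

1 February 2026 is a Sunday, so Sundays fall on 1, 8, 15, 22; the last is February 22.
1 October 2026 is a Thursday, so the first Sunday is October 4 and the fourth is October 25.
March 29, 2026 lies within the daylight-saving period (22 February – 25 October), so Mirua Isles is on daylight time, UTC+01:30.
19:30 Mirua Isles − 1h30m = 18:00 UTC.
1 March 2026 is a Sunday, so Fridays fall on 6, 13, 20, 27; the last is March 27.
1 September 2026 is a Tuesday, so the first Sunday is September 6.
At the standard offset (UTC+03:00), 18:00 UTC + 3h = 21:00 Ardis Sector standard time.
The standard-time date in Ardis Sector, March 29, 2026, lies within the daylight-saving period (27 March – 6 September), so Ardis Sector is on daylight time, UTC+04:00.
18:00 UTC + 4h = 22:00 Ardis Sector.

22:00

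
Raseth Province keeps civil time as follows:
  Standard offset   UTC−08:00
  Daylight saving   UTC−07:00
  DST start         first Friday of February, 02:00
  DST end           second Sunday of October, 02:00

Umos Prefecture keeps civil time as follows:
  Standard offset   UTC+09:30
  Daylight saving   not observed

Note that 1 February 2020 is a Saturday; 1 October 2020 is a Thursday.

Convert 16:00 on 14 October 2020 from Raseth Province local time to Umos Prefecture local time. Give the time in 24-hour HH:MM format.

09:30

1 February 2020 is a Saturday, so the first Friday is February 7.
1 October 2020 is a Thursday, so the first Sunday is October 4 and the second is October 11.
Daylight saving runs 7 February – 11 October; 14 October 2020 is outside that window, so Raseth Province is on standard time at UTC−08:00.
16:00 Raseth Province + 8h = 00:00 UTC (rolling into the next day, 15 October 2020).
Umos Prefecture has no daylight saving, so its offset is UTC+09:30 year-round.
00:00 UTC + 9h30m = 09:30 Umos Prefecture.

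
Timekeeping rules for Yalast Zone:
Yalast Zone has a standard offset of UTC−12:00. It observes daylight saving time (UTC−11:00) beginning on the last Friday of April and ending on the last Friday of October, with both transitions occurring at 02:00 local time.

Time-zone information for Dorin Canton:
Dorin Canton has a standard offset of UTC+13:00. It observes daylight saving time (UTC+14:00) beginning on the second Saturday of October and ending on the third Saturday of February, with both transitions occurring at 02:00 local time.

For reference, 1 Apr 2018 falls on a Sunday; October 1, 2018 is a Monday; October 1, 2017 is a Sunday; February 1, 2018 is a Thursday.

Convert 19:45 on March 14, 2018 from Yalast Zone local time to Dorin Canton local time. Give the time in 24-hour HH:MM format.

20:45

1 April 2018 is a Sunday, so Fridays fall on 6, 13, 20, 27; the last is April 27.
1 October 2018 is a Monday, so Fridays fall on 5, 12, 19, 26; the last is October 26.
March 14, 2018 does not fall between 27 April and 26 October, so daylight saving is not in effect and Yalast Zone is at UTC−12:00.
19:45 Yalast Zone + 12h = 07:45 UTC (rolling into the next day, 15 March 2018).
1 October 2017 is a Sunday, so the first Saturday is October 7 and the second is October 14.
1 February 2018 is a Thursday, so the first Saturday is February 3 and the third is February 17.
At the standard offset (UTC+13:00), 07:45 UTC + 13h = 20:45 Dorin Canton standard time.
The standard-time date in Dorin Canton, March 15, 2018, is outside the daylight-saving period (14 October 2017 – 17 February 2018), so Dorin Canton is on standard time, UTC+13:00.
07:45 UTC + 13h = 20:45 Dorin Canton.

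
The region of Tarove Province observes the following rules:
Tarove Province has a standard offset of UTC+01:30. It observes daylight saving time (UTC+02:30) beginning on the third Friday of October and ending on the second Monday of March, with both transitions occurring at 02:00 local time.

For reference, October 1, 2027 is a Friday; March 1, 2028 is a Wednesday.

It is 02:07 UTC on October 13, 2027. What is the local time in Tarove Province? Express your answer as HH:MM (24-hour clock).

03:37

1 October 2027 is a Friday, so the first Friday is October 1 and the third is October 15.
1 March 2028 is a Wednesday, so the first Monday is March 6 and the second is March 13.
At the standard offset (UTC+01:30), 02:07 UTC + 1h30m = 03:37 Tarove Province standard time.
Daylight saving runs 15 October 2027 – 13 March 2028; the standard-time date in Tarove Province, October 13, 2027, is outside that window, so Tarove Province is on standard time at UTC+01:30.
02:07 UTC + 1h30m = 03:37 local.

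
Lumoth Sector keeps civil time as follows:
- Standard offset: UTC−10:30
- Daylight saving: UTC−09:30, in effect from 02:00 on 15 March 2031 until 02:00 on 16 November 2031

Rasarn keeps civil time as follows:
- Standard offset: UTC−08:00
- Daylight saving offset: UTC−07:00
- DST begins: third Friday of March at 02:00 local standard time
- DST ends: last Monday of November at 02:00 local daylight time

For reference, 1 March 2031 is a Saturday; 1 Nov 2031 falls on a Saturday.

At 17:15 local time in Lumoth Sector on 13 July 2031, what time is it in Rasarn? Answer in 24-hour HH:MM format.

19:45

Daylight saving runs 15 March – 16 November; 13 July 2031 is inside that window, so Lumoth Sector is at UTC−09:30.
17:15 Lumoth Sector + 9h30m = 02:45 UTC (rolling into the next day, 14 July 2031).
1 March 2031 is a Saturday, so the first Friday is March 7 and the third is March 21.
1 November 2031 is a Saturday, so Mondays fall on 3, 10, 17, 24; the last is November 24.
At the standard offset (UTC−08:00), 02:45 UTC − 8h = 18:45 Rasarn standard time (rolling into the previous day, 13 July 2031).
The standard-time date in Rasarn, 13 July 2031, falls between 21 March and 24 November, so daylight saving is in effect and Rasarn is at UTC−07:00.
02:45 UTC − 7h = 19:45 Rasarn (rolling into the previous day, 13 July 2031).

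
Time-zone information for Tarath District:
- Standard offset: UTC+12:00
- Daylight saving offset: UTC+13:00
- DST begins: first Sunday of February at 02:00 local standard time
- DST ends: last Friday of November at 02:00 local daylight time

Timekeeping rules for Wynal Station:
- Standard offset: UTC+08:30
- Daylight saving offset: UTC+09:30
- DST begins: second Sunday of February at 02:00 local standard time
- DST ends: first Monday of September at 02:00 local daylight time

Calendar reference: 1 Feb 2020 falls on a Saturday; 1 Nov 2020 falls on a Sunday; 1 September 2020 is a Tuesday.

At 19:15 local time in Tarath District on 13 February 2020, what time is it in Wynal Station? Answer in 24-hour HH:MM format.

1 February 2020 is a Saturday, so the first Sunday is February 2.
1 November 2020 is a Sunday, so Fridays fall on 6, 13, 20, 27; the last is November 27.
13 February 2020 lies within the daylight-saving period (2 February – 27 November), so Tarath District is on daylight time, UTC+13:00.
19:15 Tarath District − 13h = 06:15 UTC.
1 February 2020 is a Saturday, so the first Sunday is February 2 and the second is February 9.
1 September 2020 is a Tuesday, so the first Monday is September 7.
At the standard offset (UTC+08:30), 06:15 UTC + 8h30m = 14:45 Wynal Station standard time.
The standard-time date in Wynal Station, 13 February 2020, falls between 9 February and 7 September, so daylight saving is in effect and Wynal Station is at UTC+09:30.
06:15 UTC + 9h30m = 15:45 Wynal Station.

15:45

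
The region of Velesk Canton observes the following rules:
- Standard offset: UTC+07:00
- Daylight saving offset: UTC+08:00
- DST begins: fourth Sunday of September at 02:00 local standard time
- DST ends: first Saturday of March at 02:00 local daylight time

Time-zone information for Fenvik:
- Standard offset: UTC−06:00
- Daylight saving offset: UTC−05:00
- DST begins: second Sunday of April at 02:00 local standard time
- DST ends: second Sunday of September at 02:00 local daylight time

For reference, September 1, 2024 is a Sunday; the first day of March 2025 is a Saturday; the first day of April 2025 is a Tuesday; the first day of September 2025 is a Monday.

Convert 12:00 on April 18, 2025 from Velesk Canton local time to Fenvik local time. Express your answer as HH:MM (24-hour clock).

00:00

1 September 2024 is a Sunday, so the first Sunday is September 1 and the fourth is September 22.
1 March 2025 is a Saturday, so the first Saturday is March 1.
April 18, 2025 does not fall between 22 September 2024 and 1 March 2025, so daylight saving is not in effect and Velesk Canton is at UTC+07:00.
12:00 Velesk Canton − 7h = 05:00 UTC.
1 April 2025 is a Tuesday, so the first Sunday is April 6 and the second is April 13.
1 September 2025 is a Monday, so the first Sunday is September 7 and the second is September 14.
At the standard offset (UTC−06:00), 05:00 UTC − 6h = 23:00 Fenvik standard time (rolling into the previous day, 17 April 2025).
Daylight saving runs 13 April – 14 September; the standard-time date in Fenvik, April 17, 2025, is inside that window, so Fenvik is at UTC−05:00.
05:00 UTC − 5h = 00:00 Fenvik.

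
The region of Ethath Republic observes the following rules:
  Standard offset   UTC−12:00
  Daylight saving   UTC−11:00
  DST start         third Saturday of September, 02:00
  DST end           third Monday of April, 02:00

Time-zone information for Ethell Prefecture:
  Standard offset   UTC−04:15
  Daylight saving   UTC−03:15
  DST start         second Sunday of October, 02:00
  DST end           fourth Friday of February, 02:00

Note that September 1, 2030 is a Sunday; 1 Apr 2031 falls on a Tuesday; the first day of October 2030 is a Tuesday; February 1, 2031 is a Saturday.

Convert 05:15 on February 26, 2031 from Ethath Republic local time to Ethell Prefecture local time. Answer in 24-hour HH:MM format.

1 September 2030 is a Sunday, so the first Saturday is September 7 and the third is September 21.
1 April 2031 is a Tuesday, so the first Monday is April 7 and the third is April 21.
February 26, 2031 falls between 21 September 2030 and 21 April 2031, so daylight saving is in effect and Ethath Republic is at UTC−11:00.
05:15 Ethath Republic + 11h = 16:15 UTC.
1 October 2030 is a Tuesday, so the first Sunday is October 6 and the second is October 13.
1 February 2031 is a Saturday, so the first Friday is February 7 and the fourth is February 28.
At the standard offset (UTC−04:15), 16:15 UTC − 4h15m = 12:00 Ethell Prefecture standard time.
The standard-time date in Ethell Prefecture, February 26, 2031, lies within the daylight-saving period (13 October 2030 – 28 February 2031), so Ethell Prefecture is on daylight time, UTC−03:15.
16:15 UTC − 3h15m = 13:00 Ethell Prefecture.

13:00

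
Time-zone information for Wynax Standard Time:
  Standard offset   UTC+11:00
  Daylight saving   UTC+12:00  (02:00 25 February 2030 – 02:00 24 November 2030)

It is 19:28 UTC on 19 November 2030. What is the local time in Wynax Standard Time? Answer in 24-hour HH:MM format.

07:28

At the standard offset (UTC+11:00), 19:28 UTC + 11h = 06:28 Wynax Standard Time standard time (rolling into the next day, 20 November 2030).
The standard-time date in Wynax Standard Time, 20 November 2030, falls between 25 February and 24 November, so daylight saving is in effect and Wynax Standard Time is at UTC+12:00.
19:28 UTC + 12h = 07:28 local (rolling into the next day, 20 November 2030).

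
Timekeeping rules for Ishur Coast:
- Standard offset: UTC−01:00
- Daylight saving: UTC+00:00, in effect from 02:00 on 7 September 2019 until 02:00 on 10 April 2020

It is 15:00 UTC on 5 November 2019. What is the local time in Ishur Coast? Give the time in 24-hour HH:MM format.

15:00

At the standard offset (UTC−01:00), 15:00 UTC − 1h = 14:00 Ishur Coast standard time.
The standard-time date in Ishur Coast, 5 November 2019, falls between 7 September 2019 and 10 April 2020, so daylight saving is in effect and Ishur Coast is at UTC+00:00.
15:00 UTC + 0h = 15:00 local.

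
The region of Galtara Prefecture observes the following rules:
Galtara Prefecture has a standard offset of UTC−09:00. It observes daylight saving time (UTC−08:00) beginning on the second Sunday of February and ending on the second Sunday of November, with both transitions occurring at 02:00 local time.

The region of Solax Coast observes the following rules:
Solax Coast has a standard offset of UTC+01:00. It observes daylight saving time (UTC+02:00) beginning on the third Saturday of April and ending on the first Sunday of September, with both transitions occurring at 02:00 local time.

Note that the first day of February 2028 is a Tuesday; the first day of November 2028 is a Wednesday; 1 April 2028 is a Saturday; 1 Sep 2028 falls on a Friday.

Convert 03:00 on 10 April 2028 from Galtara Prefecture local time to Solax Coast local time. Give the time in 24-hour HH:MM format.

1 February 2028 is a Tuesday, so the first Sunday is February 6 and the second is February 13.
1 November 2028 is a Wednesday, so the first Sunday is November 5 and the second is November 12.
10 April 2028 falls between 13 February and 12 November, so daylight saving is in effect and Galtara Prefecture is at UTC−08:00.
03:00 Galtara Prefecture + 8h = 11:00 UTC.
1 April 2028 is a Saturday, so the first Saturday is April 1 and the third is April 15.
1 September 2028 is a Friday, so the first Sunday is September 3.
At the standard offset (UTC+01:00), 11:00 UTC + 1h = 12:00 Solax Coast standard time.
The standard-time date in Solax Coast, 10 April 2028, is outside the daylight-saving period (15 April – 3 September), so Solax Coast is on standard time, UTC+01:00.
11:00 UTC + 1h = 12:00 Solax Coast.

12:00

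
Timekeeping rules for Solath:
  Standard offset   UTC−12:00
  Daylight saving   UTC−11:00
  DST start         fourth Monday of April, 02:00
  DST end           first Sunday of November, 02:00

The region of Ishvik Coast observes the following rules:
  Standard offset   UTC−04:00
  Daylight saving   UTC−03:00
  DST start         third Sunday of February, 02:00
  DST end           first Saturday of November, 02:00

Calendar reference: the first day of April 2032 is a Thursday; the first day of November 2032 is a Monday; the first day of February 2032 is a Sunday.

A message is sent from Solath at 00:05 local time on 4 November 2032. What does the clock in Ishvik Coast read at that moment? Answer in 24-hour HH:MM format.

1 April 2032 is a Thursday, so the first Monday is April 5 and the fourth is April 26.
1 November 2032 is a Monday, so the first Sunday is November 7.
Daylight saving runs 26 April – 7 November; 4 November 2032 is inside that window, so Solath is at UTC−11:00.
00:05 Solath + 11h = 11:05 UTC.
1 February 2032 is a Sunday, so the first Sunday is February 1 and the third is February 15.
1 November 2032 is a Monday, so the first Saturday is November 6.
At the standard offset (UTC−04:00), 11:05 UTC − 4h = 07:05 Ishvik Coast standard time.
The standard-time date in Ishvik Coast, 4 November 2032, falls between 15 February and 6 November, so daylight saving is in effect and Ishvik Coast is at UTC−03:00.
11:05 UTC − 3h = 08:05 Ishvik Coast.

08:05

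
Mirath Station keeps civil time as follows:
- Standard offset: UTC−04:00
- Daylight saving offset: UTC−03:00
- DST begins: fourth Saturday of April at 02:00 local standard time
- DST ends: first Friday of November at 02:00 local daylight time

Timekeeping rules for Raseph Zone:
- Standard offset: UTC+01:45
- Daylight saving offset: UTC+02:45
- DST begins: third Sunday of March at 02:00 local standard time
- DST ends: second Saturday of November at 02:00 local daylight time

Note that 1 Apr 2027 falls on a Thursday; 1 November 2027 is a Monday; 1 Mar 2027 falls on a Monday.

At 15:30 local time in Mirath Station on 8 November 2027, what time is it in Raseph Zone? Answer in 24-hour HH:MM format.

22:15

1 April 2027 is a Thursday, so the first Saturday is April 3 and the fourth is April 24.
1 November 2027 is a Monday, so the first Friday is November 5.
8 November 2027 does not fall between 24 April and 5 November, so daylight saving is not in effect and Mirath Station is at UTC−04:00.
15:30 Mirath Station + 4h = 19:30 UTC.
1 March 2027 is a Monday, so the first Sunday is March 7 and the third is March 21.
1 November 2027 is a Monday, so the first Saturday is November 6 and the second is November 13.
At the standard offset (UTC+01:45), 19:30 UTC + 1h45m = 21:15 Raseph Zone standard time.
The standard-time date in Raseph Zone, 8 November 2027, lies within the daylight-saving period (21 March – 13 November), so Raseph Zone is on daylight time, UTC+02:45.
19:30 UTC + 2h45m = 22:15 Raseph Zone.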